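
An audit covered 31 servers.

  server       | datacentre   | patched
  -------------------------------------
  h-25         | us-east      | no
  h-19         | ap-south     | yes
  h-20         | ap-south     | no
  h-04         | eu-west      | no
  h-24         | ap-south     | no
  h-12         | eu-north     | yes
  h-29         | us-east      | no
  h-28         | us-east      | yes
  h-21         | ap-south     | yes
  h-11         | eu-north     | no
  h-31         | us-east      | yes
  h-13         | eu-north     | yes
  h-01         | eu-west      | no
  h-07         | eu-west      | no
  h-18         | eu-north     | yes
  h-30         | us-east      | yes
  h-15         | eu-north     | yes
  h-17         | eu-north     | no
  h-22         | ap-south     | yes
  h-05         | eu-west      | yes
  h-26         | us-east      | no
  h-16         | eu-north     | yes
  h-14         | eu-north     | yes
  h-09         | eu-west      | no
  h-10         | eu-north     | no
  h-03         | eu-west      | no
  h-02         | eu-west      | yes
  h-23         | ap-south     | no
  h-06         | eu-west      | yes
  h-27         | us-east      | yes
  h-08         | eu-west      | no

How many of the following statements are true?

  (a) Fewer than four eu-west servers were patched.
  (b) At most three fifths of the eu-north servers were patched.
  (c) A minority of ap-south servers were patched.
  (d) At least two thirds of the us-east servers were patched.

(a) eu-west: |A| = 9, |A ∩ B| = 3; needs |A ∩ B| < 4 — true.
(b) eu-north: |A| = 9, |A ∩ B| = 6; needs |A ∩ B| / |A| ≤ 3/5 — false.
(c) ap-south: |A| = 6, |A ∩ B| = 3; needs |A ∩ B| < |A ∖ B| — false.
(d) us-east: |A| = 7, |A ∩ B| = 4; needs |A ∩ B| / |A| ≥ 2/3 — false.

1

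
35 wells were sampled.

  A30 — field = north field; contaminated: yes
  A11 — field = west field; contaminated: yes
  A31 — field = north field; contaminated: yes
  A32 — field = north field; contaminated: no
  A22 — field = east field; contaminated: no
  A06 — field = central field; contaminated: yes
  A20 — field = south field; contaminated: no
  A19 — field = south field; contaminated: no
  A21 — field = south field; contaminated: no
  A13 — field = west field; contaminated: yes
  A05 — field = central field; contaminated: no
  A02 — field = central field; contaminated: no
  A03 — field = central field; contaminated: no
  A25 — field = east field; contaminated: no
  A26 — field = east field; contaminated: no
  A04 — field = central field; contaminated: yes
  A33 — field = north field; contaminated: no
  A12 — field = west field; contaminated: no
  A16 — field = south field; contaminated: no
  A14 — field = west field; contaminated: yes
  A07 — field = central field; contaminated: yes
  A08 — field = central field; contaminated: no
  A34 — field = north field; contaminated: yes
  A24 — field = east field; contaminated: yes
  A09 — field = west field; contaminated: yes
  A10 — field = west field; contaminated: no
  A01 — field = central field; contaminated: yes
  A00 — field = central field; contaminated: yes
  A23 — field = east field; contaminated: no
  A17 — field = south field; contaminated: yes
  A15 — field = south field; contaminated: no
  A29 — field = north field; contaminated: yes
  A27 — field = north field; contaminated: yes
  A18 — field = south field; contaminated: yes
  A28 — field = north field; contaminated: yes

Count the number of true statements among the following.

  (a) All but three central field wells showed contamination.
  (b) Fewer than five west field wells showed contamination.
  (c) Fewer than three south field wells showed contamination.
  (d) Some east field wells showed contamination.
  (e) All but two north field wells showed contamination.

4

(a) central field: |A| = 9, |A ∩ B| = 5; needs |A ∖ B| = 3 — false.
(b) west field: |A| = 6, |A ∩ B| = 4; needs |A ∩ B| < 5 — true.
(c) south field: |A| = 7, |A ∩ B| = 2; needs |A ∩ B| < 3 — true.
(d) east field: |A| = 5, |A ∩ B| = 1; needs A ∩ B ≠ ∅ (|A ∩ B| ≥ 1) — true.
(e) north field: |A| = 8, |A ∩ B| = 6; needs |A ∖ B| = 2 — true.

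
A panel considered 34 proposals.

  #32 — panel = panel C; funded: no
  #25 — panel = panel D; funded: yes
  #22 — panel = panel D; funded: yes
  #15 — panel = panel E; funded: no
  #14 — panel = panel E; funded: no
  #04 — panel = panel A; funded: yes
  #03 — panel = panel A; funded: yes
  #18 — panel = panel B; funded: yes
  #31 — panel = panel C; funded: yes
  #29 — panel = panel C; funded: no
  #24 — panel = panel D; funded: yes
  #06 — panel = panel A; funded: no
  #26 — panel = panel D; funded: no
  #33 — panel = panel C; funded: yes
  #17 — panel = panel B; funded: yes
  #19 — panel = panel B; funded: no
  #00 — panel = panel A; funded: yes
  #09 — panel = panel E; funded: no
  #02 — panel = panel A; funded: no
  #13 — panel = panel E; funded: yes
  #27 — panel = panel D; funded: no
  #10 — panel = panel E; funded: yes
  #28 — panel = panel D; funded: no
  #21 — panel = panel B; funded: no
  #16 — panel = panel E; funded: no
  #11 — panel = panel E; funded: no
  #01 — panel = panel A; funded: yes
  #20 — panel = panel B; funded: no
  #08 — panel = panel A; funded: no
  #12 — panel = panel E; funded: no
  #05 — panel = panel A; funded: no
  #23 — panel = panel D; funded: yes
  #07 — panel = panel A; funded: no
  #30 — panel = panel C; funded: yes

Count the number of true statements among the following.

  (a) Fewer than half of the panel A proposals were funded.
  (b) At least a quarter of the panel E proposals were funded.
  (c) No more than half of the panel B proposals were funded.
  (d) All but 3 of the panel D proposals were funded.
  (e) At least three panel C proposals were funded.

(a) panel A: |A| = 9, |A ∩ B| = 4; needs |A ∩ B| < |A ∖ B| — true.
(b) panel E: |A| = 8, |A ∩ B| = 2; needs |A ∩ B| / |A| ≥ 1/4 — true.
(c) panel B: |A| = 5, |A ∩ B| = 2; needs |A ∩ B| ≤ |A ∖ B| — true.
(d) panel D: |A| = 7, |A ∩ B| = 4; needs |A ∖ B| = 3 — true.
(e) panel C: |A| = 5, |A ∩ B| = 3; needs |A ∩ B| ≥ 3 — true.

5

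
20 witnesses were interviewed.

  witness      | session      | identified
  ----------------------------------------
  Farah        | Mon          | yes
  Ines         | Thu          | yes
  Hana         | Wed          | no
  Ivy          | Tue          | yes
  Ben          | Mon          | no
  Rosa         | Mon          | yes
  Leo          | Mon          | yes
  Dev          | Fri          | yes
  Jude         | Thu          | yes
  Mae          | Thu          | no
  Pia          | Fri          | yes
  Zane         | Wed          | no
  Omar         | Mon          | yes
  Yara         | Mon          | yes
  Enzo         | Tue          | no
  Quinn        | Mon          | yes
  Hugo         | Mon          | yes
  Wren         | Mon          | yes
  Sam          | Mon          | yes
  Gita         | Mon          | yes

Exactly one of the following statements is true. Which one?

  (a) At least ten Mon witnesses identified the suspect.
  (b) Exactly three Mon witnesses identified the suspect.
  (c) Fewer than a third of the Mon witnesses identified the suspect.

|A| = 11, |A ∩ B| = 10, |A ∖ B| = 1.
(a) requires |A ∩ B| ≥ 10: true.
(b) requires |A ∩ B| = 3: false.
(c) requires |A ∩ B| / |A| < 1/3: false.

(a)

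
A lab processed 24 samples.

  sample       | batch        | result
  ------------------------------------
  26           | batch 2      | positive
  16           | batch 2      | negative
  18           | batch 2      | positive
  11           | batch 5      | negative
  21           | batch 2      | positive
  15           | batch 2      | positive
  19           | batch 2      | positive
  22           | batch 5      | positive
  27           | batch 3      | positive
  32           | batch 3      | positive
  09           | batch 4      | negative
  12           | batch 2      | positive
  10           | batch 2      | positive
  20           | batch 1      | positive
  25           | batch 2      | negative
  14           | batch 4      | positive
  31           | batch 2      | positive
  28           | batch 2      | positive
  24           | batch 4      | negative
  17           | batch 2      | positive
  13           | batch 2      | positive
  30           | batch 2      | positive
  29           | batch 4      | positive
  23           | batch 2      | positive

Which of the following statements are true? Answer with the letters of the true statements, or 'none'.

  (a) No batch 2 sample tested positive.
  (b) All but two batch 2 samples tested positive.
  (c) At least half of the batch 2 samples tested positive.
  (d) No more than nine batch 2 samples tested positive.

|A| = 15, |A ∩ B| = 13, |A ∖ B| = 2.
(a) A ∩ B = ∅ (|A ∩ B| = 0): fails.
(b) |A ∖ B| = 2: holds.
(c) |A ∩ B| ≥ |A ∖ B|: holds.
(d) |A ∩ B| ≤ 9: fails.

(b), (c)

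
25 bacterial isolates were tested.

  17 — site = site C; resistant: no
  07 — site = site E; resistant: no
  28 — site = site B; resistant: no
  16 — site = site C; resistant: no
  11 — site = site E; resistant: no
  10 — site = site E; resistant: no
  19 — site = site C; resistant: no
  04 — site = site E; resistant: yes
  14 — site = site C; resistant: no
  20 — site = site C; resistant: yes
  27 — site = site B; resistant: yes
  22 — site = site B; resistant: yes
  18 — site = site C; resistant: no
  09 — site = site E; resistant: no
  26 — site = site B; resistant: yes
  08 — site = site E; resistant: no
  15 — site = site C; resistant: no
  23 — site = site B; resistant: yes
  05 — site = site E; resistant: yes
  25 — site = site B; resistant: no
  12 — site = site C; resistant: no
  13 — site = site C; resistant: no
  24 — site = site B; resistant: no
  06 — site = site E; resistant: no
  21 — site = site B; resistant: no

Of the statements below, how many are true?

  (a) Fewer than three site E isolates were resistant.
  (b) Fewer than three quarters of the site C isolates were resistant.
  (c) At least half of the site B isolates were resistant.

3

(a) site E: |A| = 8, |A ∩ B| = 2; needs |A ∩ B| < 3 — true.
(b) site C: |A| = 9, |A ∩ B| = 1; needs |A ∩ B| / |A| < 3/4 — true.
(c) site B: |A| = 8, |A ∩ B| = 4; needs |A ∩ B| ≥ |A ∖ B| — true.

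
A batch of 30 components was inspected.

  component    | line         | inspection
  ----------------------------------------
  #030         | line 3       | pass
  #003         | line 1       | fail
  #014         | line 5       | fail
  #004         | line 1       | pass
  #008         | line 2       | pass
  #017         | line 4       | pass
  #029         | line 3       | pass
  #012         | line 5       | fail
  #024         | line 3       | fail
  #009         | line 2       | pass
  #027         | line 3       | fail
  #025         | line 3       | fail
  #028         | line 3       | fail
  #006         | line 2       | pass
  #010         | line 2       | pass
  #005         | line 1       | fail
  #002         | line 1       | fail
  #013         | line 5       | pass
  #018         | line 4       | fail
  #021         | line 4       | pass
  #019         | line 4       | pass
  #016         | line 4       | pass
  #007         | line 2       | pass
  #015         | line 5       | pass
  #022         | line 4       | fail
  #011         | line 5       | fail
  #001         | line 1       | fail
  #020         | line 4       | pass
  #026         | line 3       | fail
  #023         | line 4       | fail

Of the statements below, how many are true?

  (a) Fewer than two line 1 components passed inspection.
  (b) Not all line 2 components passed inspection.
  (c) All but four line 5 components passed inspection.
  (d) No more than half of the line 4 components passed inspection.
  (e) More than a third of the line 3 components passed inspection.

1

(a) line 1: |A| = 5, |A ∩ B| = 1; needs |A ∩ B| < 2 — true.
(b) line 2: |A| = 5, |A ∩ B| = 5; needs A ⊄ B (|A ∖ B| ≥ 1) — false.
(c) line 5: |A| = 5, |A ∩ B| = 2; needs |A ∖ B| = 4 — false.
(d) line 4: |A| = 8, |A ∩ B| = 5; needs |A ∩ B| ≤ |A ∖ B| — false.
(e) line 3: |A| = 7, |A ∩ B| = 2; needs |A ∩ B| / |A| > 1/3 — false.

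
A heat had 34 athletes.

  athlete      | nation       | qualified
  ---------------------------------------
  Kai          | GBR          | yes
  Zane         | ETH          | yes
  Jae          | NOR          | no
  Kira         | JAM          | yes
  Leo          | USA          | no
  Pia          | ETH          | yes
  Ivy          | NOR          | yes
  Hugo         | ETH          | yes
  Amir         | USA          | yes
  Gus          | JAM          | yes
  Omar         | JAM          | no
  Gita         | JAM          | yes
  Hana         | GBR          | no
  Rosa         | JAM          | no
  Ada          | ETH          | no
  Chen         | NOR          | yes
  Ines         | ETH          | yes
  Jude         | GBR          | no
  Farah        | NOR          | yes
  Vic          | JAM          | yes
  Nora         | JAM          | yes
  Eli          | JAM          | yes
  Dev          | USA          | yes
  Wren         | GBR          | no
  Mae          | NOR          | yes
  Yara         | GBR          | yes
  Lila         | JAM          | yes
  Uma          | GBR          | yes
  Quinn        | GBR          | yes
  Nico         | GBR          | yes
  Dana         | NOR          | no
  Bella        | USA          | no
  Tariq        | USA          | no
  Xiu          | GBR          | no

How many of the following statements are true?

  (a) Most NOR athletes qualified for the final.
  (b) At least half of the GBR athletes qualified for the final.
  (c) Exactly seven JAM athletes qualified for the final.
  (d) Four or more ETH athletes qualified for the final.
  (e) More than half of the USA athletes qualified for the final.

4

(a) NOR: |A| = 6, |A ∩ B| = 4; needs |A ∩ B| > |A ∖ B| — true.
(b) GBR: |A| = 9, |A ∩ B| = 5; needs |A ∩ B| ≥ |A ∖ B| — true.
(c) JAM: |A| = 9, |A ∩ B| = 7; needs |A ∩ B| = 7 — true.
(d) ETH: |A| = 5, |A ∩ B| = 4; needs |A ∩ B| ≥ 4 — true.
(e) USA: |A| = 5, |A ∩ B| = 2; needs |A ∩ B| > |A ∖ B| — false.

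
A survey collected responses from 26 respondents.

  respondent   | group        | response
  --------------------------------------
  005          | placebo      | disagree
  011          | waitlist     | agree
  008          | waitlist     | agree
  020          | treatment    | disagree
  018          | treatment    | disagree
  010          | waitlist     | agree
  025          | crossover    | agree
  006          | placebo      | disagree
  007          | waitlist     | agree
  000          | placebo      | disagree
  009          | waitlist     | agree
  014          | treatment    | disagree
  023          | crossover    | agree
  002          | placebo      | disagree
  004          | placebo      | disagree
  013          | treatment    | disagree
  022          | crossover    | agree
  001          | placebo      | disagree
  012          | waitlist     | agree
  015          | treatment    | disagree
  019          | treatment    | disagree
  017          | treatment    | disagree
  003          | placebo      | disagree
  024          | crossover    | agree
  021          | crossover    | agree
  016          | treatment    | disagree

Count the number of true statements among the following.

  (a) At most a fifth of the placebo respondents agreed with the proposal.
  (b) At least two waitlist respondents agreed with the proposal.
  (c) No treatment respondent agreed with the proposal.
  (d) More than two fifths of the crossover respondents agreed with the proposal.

(a) placebo: |A| = 7, |A ∩ B| = 0; needs |A ∩ B| / |A| ≤ 1/5 — true.
(b) waitlist: |A| = 6, |A ∩ B| = 6; needs |A ∩ B| ≥ 2 — true.
(c) treatment: |A| = 8, |A ∩ B| = 0; needs A ∩ B = ∅ (|A ∩ B| = 0) — true.
(d) crossover: |A| = 5, |A ∩ B| = 5; needs |A ∩ B| / |A| > 2/5 — true.

4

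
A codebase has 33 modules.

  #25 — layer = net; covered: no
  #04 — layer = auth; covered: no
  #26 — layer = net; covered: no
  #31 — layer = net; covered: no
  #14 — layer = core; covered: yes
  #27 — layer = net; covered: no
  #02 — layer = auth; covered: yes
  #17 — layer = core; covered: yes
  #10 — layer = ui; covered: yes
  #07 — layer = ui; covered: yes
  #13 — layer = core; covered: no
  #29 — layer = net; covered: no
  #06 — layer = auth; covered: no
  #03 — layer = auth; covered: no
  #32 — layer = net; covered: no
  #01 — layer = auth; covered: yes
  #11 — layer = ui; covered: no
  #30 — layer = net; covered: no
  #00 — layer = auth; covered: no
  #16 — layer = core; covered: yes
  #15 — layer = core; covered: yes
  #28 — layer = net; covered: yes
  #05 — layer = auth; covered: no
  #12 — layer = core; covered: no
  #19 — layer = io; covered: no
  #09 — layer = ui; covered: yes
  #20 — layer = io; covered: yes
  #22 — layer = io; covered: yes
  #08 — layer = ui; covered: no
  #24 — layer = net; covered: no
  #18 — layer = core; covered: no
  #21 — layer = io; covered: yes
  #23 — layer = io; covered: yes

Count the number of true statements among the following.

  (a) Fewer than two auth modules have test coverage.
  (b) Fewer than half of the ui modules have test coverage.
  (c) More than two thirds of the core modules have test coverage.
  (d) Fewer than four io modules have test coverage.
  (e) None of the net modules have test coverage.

(a) auth: |A| = 7, |A ∩ B| = 2; needs |A ∩ B| < 2 — false.
(b) ui: |A| = 5, |A ∩ B| = 3; needs |A ∩ B| < |A ∖ B| — false.
(c) core: |A| = 7, |A ∩ B| = 4; needs |A ∩ B| / |A| > 2/3 — false.
(d) io: |A| = 5, |A ∩ B| = 4; needs |A ∩ B| < 4 — false.
(e) net: |A| = 9, |A ∩ B| = 1; needs A ∩ B = ∅ (|A ∩ B| = 0) — false.

0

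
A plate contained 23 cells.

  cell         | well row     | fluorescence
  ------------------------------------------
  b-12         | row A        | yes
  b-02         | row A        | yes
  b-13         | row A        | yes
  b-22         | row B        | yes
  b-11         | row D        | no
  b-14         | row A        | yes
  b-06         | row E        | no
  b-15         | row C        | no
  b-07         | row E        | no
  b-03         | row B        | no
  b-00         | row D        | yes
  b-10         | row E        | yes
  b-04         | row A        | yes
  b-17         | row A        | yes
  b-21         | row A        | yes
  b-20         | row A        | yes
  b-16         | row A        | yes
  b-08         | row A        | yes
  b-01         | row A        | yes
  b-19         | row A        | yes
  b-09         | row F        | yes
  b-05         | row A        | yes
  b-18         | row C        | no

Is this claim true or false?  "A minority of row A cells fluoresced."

False

The determiner here denotes the relation: |A ∩ B| < |A ∖ B|.
A (the restrictor) = {b-12, b-02, b-13, b-14, b-04, b-17, b-21, b-20, b-16, b-08, b-01, b-19, b-05}, |A| = 13.
A ∩ B = {b-12, b-02, b-13, b-14, b-04, b-17, b-21, b-20, b-16, b-08, b-01, b-19, b-05}, so |A ∩ B| = 13.
A ∖ B = {}, so |A ∖ B| = 0.
13 > 0, so the statement is false.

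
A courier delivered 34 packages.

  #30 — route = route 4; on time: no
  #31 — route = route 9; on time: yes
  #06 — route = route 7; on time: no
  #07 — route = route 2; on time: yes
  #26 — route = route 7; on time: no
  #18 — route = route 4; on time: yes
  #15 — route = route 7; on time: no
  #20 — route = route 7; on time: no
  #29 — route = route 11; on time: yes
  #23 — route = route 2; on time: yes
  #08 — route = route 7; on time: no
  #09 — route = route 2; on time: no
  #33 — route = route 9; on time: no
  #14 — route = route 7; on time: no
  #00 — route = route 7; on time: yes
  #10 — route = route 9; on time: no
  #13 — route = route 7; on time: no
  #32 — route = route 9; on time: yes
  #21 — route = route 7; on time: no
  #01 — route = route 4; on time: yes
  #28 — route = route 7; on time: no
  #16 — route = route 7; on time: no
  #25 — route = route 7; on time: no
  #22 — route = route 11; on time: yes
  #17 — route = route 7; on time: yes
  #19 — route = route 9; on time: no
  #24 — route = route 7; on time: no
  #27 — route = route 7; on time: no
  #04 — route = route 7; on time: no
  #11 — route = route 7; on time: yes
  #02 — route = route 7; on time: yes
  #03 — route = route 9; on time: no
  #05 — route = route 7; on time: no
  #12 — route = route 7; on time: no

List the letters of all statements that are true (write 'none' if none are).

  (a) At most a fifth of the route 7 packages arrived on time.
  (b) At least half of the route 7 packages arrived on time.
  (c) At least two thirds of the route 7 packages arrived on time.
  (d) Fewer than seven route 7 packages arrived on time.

(a), (d)

|A| = 20, |A ∩ B| = 4, |A ∖ B| = 16.
(a) |A ∩ B| / |A| ≤ 1/5: holds.
(b) |A ∩ B| ≥ |A ∖ B|: fails.
(c) |A ∩ B| / |A| ≥ 2/3: fails.
(d) |A ∩ B| < 7: holds.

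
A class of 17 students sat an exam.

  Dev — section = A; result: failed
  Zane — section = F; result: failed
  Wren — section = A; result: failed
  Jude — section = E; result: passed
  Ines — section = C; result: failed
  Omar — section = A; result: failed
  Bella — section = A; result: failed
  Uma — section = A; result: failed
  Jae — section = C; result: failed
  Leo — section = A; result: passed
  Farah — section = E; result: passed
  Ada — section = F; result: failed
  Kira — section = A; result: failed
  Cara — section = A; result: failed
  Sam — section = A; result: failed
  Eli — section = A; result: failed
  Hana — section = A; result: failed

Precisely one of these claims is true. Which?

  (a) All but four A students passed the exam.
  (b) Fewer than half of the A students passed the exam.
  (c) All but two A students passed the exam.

(b)

|A| = 11, |A ∩ B| = 1, |A ∖ B| = 10.
(a) requires |A ∖ B| = 4: false.
(b) requires |A ∩ B| < |A ∖ B|: true.
(c) requires |A ∖ B| = 2: false.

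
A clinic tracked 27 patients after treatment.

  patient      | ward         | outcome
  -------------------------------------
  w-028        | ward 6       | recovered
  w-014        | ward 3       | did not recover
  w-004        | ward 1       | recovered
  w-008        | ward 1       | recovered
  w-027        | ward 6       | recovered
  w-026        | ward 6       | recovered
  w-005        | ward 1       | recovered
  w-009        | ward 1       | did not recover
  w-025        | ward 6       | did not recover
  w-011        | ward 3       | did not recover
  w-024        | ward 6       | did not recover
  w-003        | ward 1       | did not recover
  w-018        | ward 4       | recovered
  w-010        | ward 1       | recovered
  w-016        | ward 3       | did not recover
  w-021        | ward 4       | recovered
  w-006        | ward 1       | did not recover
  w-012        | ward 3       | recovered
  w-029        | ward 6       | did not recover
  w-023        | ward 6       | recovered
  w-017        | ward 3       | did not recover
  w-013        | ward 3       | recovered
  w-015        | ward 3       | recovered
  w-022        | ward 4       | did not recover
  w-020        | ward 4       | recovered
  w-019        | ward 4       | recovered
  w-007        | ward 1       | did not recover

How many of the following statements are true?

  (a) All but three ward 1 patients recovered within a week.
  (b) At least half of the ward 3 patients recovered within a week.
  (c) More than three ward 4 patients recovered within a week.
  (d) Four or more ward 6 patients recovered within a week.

(a) ward 1: |A| = 8, |A ∩ B| = 4; needs |A ∖ B| = 3 — false.
(b) ward 3: |A| = 7, |A ∩ B| = 3; needs |A ∩ B| ≥ |A ∖ B| — false.
(c) ward 4: |A| = 5, |A ∩ B| = 4; needs |A ∩ B| > 3 — true.
(d) ward 6: |A| = 7, |A ∩ B| = 4; needs |A ∩ B| ≥ 4 — true.

2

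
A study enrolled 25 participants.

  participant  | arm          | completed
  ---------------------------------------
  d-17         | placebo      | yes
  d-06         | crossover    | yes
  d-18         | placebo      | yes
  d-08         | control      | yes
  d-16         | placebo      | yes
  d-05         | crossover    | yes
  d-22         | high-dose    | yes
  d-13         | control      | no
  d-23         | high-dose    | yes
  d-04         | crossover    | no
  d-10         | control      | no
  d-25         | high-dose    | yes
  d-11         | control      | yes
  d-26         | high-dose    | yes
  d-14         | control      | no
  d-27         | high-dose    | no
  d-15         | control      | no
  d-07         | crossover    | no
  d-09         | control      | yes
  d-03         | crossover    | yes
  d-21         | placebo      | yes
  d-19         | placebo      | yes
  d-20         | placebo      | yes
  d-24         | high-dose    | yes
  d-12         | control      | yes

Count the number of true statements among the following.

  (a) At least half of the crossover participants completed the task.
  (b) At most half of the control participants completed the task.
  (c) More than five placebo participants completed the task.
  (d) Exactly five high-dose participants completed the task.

(a) crossover: |A| = 5, |A ∩ B| = 3; needs |A ∩ B| ≥ |A ∖ B| — true.
(b) control: |A| = 8, |A ∩ B| = 4; needs |A ∩ B| ≤ |A ∖ B| — true.
(c) placebo: |A| = 6, |A ∩ B| = 6; needs |A ∩ B| > 5 — true.
(d) high-dose: |A| = 6, |A ∩ B| = 5; needs |A ∩ B| = 5 — true.

4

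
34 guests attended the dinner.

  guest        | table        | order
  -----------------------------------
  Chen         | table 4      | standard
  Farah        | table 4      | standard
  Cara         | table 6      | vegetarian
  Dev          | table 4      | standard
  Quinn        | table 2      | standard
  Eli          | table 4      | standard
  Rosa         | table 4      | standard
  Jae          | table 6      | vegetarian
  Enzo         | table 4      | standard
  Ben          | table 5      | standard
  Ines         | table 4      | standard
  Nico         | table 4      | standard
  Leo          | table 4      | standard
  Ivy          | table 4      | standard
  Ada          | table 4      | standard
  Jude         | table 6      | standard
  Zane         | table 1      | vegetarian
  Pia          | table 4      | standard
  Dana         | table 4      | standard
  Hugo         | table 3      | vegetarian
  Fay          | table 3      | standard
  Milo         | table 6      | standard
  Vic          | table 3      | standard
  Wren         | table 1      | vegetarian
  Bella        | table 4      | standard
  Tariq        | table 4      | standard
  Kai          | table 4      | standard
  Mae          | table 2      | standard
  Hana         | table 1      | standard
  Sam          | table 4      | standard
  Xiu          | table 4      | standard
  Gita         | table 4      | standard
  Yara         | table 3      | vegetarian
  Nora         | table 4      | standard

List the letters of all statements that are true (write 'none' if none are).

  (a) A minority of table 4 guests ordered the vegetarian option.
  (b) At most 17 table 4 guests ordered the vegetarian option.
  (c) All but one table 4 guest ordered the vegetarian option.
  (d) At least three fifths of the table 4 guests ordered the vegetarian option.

|A| = 20, |A ∩ B| = 0, |A ∖ B| = 20.
(a) |A ∩ B| < |A ∖ B|: holds.
(b) |A ∩ B| ≤ 17: holds.
(c) |A ∖ B| = 1: fails.
(d) |A ∩ B| / |A| ≥ 3/5: fails.

(a), (b)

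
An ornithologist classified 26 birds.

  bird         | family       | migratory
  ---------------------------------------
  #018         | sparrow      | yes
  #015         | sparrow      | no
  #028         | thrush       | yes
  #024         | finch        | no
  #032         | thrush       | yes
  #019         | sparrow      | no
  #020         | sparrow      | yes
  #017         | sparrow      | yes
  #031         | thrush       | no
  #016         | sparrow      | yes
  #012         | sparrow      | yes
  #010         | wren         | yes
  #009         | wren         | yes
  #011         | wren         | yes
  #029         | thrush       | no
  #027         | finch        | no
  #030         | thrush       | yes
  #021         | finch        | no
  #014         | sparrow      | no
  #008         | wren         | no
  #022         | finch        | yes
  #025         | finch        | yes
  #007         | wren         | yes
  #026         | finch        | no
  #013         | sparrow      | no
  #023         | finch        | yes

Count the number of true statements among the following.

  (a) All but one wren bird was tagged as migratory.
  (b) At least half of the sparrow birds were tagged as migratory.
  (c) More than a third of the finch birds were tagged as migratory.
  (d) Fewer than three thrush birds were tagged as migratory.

3

(a) wren: |A| = 5, |A ∩ B| = 4; needs |A ∖ B| = 1 — true.
(b) sparrow: |A| = 9, |A ∩ B| = 5; needs |A ∩ B| ≥ |A ∖ B| — true.
(c) finch: |A| = 7, |A ∩ B| = 3; needs |A ∩ B| / |A| > 1/3 — true.
(d) thrush: |A| = 5, |A ∩ B| = 3; needs |A ∩ B| < 3 — false.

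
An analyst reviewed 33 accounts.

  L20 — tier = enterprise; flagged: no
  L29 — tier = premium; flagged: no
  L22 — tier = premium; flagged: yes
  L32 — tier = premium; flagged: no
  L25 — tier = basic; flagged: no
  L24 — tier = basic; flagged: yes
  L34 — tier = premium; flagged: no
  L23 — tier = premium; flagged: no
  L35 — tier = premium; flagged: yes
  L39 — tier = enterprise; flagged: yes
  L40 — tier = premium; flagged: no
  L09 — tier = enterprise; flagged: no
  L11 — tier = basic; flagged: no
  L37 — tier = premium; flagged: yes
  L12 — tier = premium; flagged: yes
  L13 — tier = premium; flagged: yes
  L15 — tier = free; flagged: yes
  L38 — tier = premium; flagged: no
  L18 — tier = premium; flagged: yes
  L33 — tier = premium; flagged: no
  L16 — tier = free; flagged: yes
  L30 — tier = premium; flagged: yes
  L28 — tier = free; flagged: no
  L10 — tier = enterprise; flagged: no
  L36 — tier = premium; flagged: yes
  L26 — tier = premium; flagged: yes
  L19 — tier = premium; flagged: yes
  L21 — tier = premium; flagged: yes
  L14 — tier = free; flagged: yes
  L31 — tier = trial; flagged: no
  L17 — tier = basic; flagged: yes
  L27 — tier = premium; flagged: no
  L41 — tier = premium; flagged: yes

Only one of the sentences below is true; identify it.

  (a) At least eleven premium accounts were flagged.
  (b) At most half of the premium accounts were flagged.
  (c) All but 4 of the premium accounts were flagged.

(a)

|A| = 20, |A ∩ B| = 12, |A ∖ B| = 8.
(a) requires |A ∩ B| ≥ 11: true.
(b) requires |A ∩ B| ≤ |A ∖ B|: false.
(c) requires |A ∖ B| = 4: false.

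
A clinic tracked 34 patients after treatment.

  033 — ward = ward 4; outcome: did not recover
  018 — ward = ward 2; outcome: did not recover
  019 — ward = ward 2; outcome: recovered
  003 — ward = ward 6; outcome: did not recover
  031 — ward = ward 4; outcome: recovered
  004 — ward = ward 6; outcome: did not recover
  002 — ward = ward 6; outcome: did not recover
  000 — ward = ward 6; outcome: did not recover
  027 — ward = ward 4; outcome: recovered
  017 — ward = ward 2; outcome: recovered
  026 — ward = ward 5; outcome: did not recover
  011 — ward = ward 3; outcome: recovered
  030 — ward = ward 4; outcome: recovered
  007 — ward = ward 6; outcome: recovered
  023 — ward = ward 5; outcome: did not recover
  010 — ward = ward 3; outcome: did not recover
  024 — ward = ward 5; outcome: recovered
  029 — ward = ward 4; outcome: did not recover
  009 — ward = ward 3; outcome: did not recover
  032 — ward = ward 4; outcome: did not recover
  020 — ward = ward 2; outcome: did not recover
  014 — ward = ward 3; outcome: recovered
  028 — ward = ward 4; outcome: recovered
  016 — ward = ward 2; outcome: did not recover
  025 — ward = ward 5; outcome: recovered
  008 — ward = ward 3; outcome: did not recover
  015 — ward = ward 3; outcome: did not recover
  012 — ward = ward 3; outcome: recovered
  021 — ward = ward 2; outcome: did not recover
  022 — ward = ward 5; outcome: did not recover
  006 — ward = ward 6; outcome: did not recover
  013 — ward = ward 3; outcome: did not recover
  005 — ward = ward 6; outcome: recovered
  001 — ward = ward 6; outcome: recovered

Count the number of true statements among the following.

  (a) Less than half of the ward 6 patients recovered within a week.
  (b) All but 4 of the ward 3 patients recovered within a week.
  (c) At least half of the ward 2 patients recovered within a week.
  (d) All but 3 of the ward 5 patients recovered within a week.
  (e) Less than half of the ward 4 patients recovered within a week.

(a) ward 6: |A| = 8, |A ∩ B| = 3; needs |A ∩ B| < |A ∖ B| — true.
(b) ward 3: |A| = 8, |A ∩ B| = 3; needs |A ∖ B| = 4 — false.
(c) ward 2: |A| = 6, |A ∩ B| = 2; needs |A ∩ B| ≥ |A ∖ B| — false.
(d) ward 5: |A| = 5, |A ∩ B| = 2; needs |A ∖ B| = 3 — true.
(e) ward 4: |A| = 7, |A ∩ B| = 4; needs |A ∩ B| < |A ∖ B| — false.

2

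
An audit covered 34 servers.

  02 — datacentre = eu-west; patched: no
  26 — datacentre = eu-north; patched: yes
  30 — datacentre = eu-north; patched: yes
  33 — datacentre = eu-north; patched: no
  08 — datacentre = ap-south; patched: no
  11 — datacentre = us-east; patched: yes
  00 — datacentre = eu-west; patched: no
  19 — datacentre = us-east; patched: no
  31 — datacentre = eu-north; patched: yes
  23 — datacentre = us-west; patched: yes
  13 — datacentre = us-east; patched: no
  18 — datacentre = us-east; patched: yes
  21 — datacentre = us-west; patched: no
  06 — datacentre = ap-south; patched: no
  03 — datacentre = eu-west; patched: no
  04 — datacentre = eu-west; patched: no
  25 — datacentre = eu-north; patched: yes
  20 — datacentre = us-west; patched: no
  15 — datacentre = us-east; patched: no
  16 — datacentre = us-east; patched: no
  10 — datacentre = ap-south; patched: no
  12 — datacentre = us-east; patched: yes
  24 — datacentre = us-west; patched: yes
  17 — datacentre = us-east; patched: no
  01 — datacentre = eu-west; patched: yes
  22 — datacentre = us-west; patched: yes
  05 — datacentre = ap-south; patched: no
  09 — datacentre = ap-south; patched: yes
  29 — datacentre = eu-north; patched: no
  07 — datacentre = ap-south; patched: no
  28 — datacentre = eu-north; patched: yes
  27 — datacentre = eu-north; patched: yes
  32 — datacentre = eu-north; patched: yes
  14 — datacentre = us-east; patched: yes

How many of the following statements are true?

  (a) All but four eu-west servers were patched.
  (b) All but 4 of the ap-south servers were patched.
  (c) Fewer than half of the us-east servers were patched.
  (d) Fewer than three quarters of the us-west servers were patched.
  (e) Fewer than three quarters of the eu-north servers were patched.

(a) eu-west: |A| = 5, |A ∩ B| = 1; needs |A ∖ B| = 4 — true.
(b) ap-south: |A| = 6, |A ∩ B| = 1; needs |A ∖ B| = 4 — false.
(c) us-east: |A| = 9, |A ∩ B| = 4; needs |A ∩ B| < |A ∖ B| — true.
(d) us-west: |A| = 5, |A ∩ B| = 3; needs |A ∩ B| / |A| < 3/4 — true.
(e) eu-north: |A| = 9, |A ∩ B| = 7; needs |A ∩ B| / |A| < 3/4 — false.

3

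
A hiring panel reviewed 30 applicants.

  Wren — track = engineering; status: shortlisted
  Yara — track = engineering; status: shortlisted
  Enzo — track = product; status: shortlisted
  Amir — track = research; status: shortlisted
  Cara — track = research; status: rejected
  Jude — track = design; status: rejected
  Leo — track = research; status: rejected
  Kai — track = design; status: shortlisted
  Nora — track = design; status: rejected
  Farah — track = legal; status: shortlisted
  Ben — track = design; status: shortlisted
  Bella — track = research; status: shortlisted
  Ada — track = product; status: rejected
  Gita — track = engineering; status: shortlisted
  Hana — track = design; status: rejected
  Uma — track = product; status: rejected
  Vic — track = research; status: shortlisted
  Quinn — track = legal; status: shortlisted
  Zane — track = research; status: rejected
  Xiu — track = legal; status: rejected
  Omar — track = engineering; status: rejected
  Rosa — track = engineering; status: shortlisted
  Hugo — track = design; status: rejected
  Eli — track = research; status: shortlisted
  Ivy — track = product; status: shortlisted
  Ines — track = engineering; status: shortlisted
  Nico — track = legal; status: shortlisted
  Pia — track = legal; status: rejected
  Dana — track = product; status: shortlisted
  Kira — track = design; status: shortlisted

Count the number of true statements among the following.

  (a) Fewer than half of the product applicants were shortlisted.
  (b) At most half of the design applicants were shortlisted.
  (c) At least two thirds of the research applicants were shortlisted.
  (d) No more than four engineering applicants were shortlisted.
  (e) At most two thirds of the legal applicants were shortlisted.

2

(a) product: |A| = 5, |A ∩ B| = 3; needs |A ∩ B| < |A ∖ B| — false.
(b) design: |A| = 7, |A ∩ B| = 3; needs |A ∩ B| ≤ |A ∖ B| — true.
(c) research: |A| = 7, |A ∩ B| = 4; needs |A ∩ B| / |A| ≥ 2/3 — false.
(d) engineering: |A| = 6, |A ∩ B| = 5; needs |A ∩ B| ≤ 4 — false.
(e) legal: |A| = 5, |A ∩ B| = 3; needs |A ∩ B| / |A| ≤ 2/3 — true.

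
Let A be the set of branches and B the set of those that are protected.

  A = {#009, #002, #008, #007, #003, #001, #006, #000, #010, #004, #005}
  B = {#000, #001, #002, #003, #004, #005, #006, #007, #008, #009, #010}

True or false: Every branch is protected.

The determiner here denotes the relation: A ⊆ B, i.e. every element of A is in B (|A ∖ B| = 0).
A (the restrictor) = {#009, #002, #008, #007, #003, #001, #006, #000, #010, #004, #005}, |A| = 11.
A ∖ B = {}, so |A ∖ B| = 0.
So the statement is true.

True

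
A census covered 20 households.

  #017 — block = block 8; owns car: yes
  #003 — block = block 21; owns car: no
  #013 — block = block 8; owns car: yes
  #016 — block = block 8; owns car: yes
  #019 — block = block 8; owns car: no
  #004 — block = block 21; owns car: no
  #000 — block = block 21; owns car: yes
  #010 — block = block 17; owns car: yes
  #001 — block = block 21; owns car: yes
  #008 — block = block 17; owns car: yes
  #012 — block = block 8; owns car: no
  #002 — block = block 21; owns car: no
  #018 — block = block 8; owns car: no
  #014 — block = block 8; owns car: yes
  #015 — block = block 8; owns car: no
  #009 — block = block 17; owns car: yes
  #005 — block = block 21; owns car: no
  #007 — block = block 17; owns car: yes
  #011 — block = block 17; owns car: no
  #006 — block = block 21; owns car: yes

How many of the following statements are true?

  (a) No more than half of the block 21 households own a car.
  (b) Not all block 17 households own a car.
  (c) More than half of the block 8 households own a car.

(a) block 21: |A| = 7, |A ∩ B| = 3; needs |A ∩ B| ≤ |A ∖ B| — true.
(b) block 17: |A| = 5, |A ∩ B| = 4; needs A ⊄ B (|A ∖ B| ≥ 1) — true.
(c) block 8: |A| = 8, |A ∩ B| = 4; needs |A ∩ B| > |A ∖ B| — false.

2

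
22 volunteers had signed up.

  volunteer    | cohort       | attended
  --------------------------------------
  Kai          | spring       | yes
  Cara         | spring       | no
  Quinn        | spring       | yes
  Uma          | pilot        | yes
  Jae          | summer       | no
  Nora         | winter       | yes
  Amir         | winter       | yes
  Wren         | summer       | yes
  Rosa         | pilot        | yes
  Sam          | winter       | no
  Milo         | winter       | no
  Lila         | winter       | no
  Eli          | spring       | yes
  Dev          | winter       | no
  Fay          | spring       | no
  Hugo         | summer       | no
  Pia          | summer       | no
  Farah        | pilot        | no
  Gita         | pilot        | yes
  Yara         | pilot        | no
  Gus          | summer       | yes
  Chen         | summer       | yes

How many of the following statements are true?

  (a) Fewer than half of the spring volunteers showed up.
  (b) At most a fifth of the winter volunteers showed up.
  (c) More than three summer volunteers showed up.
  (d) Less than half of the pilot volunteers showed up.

(a) spring: |A| = 5, |A ∩ B| = 3; needs |A ∩ B| < |A ∖ B| — false.
(b) winter: |A| = 6, |A ∩ B| = 2; needs |A ∩ B| / |A| ≤ 1/5 — false.
(c) summer: |A| = 6, |A ∩ B| = 3; needs |A ∩ B| > 3 — false.
(d) pilot: |A| = 5, |A ∩ B| = 3; needs |A ∩ B| < |A ∖ B| — false.

0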